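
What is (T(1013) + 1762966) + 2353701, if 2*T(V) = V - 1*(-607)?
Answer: 4117477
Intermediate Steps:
T(V) = 607/2 + V/2 (T(V) = (V - 1*(-607))/2 = (V + 607)/2 = (607 + V)/2 = 607/2 + V/2)
(T(1013) + 1762966) + 2353701 = ((607/2 + (½)*1013) + 1762966) + 2353701 = ((607/2 + 1013/2) + 1762966) + 2353701 = (810 + 1762966) + 2353701 = 1763776 + 2353701 = 4117477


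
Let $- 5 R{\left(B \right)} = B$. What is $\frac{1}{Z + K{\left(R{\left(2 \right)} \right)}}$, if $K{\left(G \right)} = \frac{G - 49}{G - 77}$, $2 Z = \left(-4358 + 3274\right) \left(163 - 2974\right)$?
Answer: $\frac{387}{589618741} \approx 6.5636 \cdot 10^{-7}$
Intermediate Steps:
$R{\left(B \right)} = - \frac{B}{5}$
$Z = 1523562$ ($Z = \frac{\left(-4358 + 3274\right) \left(163 - 2974\right)}{2} = \frac{\left(-1084\right) \left(163 - 2974\right)}{2} = \frac{\left(-1084\right) \left(-2811\right)}{2} = \frac{1}{2} \cdot 3047124 = 1523562$)
$K{\left(G \right)} = \frac{-49 + G}{-77 + G}$
$\frac{1}{Z + K{\left(R{\left(2 \right)} \right)}} = \frac{1}{1523562 + \frac{-49 - \frac{2}{5}}{-77 - \frac{2}{5}}} = \frac{1}{1523562 + \frac{1}{- \frac{387}{5}} \left(- \frac{247}{5}\right)} = \frac{1}{1523562 - - \frac{247}{387}} = \frac{1}{1523562 + \frac{247}{387}} = \frac{1}{\frac{589618741}{387}} = \frac{387}{589618741}$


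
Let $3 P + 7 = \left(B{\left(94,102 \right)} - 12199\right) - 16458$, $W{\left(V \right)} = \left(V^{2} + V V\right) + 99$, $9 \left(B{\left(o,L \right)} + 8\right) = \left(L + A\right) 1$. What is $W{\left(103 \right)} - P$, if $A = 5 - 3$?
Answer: $\frac{833503}{27} \approx 30870.0$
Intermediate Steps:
$A = 2$ ($A = 5 - 3 = 2$)
$B{\left(o,L \right)} = - \frac{70}{9} + \frac{L}{9}$ ($B{\left(o,L \right)} = -8 + \frac{\left(L + 2\right) 1}{9} = -8 + \frac{\left(2 + L\right) 1}{9} = -8 + \frac{2 + L}{9} = -8 + \left(\frac{2}{9} + \frac{L}{9}\right) = - \frac{70}{9} + \frac{L}{9}$)
$W{\left(V \right)} = 99 + 2 V^{2}$ ($W{\left(V \right)} = \left(V^{2} + V^{2}\right) + 99 = 2 V^{2} + 99 = 99 + 2 V^{2}$)
$P = - \frac{257944}{27}$ ($P = - \frac{7}{3} + \frac{\left(\left(- \frac{70}{9} + \frac{1}{9} \cdot 102\right) - 12199\right) - 16458}{3} = - \frac{7}{3} + \frac{\left(\left(- \frac{70}{9} + \frac{34}{3}\right) - 12199\right) - 16458}{3} = - \frac{7}{3} + \frac{\left(\frac{32}{9} - 12199\right) - 16458}{3} = - \frac{7}{3} + \frac{- \frac{109759}{9} - 16458}{3} = - \frac{7}{3} + \frac{1}{3} \left(- \frac{257881}{9}\right) = - \frac{7}{3} - \frac{257881}{27} = - \frac{257944}{27} \approx -9553.5$)
$W{\left(103 \right)} - P = \left(99 + 2 \cdot 103^{2}\right) - - \frac{257944}{27} = \left(99 + 2 \cdot 10609\right) + \frac{257944}{27} = \left(99 + 21218\right) + \frac{257944}{27} = 21317 + \frac{257944}{27} = \frac{833503}{27}$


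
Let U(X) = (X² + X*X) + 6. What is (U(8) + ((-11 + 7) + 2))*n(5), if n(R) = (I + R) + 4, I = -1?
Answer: 1056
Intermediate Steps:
U(X) = 6 + 2*X² (U(X) = (X² + X²) + 6 = 2*X² + 6 = 6 + 2*X²)
n(R) = 3 + R (n(R) = (-1 + R) + 4 = 3 + R)
(U(8) + ((-11 + 7) + 2))*n(5) = ((6 + 2*8²) + ((-11 + 7) + 2))*(3 + 5) = ((6 + 2*64) + (-4 + 2))*8 = ((6 + 128) - 2)*8 = (134 - 2)*8 = 132*8 = 1056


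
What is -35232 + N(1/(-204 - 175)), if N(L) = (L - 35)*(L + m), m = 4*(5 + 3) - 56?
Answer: -4940078910/143641 ≈ -34392.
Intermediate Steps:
m = -24 (m = 4*8 - 56 = 32 - 56 = -24)
N(L) = (-35 + L)*(-24 + L) (N(L) = (L - 35)*(L - 24) = (-35 + L)*(-24 + L))
-35232 + N(1/(-204 - 175)) = -35232 + (840 + (1/(-204 - 175))² - 59/(-204 - 175)) = -35232 + (840 + (1/(-379))² - 59/(-379)) = -35232 + (840 + (-1/379)² - 59*(-1/379)) = -35232 + (840 + 1/143641 + 59/379) = -35232 + 120680802/143641 = -4940078910/143641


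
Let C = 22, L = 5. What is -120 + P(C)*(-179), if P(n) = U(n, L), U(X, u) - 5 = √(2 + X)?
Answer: -1015 - 358*√6 ≈ -1891.9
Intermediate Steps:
U(X, u) = 5 + √(2 + X)
P(n) = 5 + √(2 + n)
-120 + P(C)*(-179) = -120 + (5 + √(2 + 22))*(-179) = -120 + (5 + √24)*(-179) = -120 + (5 + 2*√6)*(-179) = -120 + (-895 - 358*√6) = -1015 - 358*√6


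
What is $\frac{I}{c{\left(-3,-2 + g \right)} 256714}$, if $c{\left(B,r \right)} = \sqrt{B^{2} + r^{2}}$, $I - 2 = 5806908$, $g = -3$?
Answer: $\frac{2903455 \sqrt{34}}{4364138} \approx 3.8793$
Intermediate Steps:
$I = 5806910$ ($I = 2 + 5806908 = 5806910$)
$\frac{I}{c{\left(-3,-2 + g \right)} 256714} = \frac{5806910}{\sqrt{\left(-3\right)^{2} + \left(-2 - 3\right)^{2}} \cdot 256714} = \frac{5806910}{\sqrt{9 + \left(-5\right)^{2}} \cdot 256714} = \frac{5806910}{\sqrt{9 + 25} \cdot 256714} = \frac{5806910}{\sqrt{34} \cdot 256714} = \frac{5806910}{256714 \sqrt{34}} = 5806910 \frac{\sqrt{34}}{8728276} = \frac{2903455 \sqrt{34}}{4364138}$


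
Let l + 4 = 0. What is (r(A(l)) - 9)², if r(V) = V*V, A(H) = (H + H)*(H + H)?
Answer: 16703569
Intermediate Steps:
l = -4 (l = -4 + 0 = -4)
A(H) = 4*H² (A(H) = (2*H)*(2*H) = 4*H²)
r(V) = V²
(r(A(l)) - 9)² = ((4*(-4)²)² - 9)² = ((4*16)² - 9)² = (64² - 9)² = (4096 - 9)² = 4087² = 16703569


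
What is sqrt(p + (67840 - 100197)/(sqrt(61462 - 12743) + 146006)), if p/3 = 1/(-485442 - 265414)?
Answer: sqrt(-4560677871395540 - 563142*sqrt(48719))/(375428*sqrt(146006 + sqrt(48719))) ≈ 0.47041*I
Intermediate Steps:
p = -3/750856 (p = 3/(-485442 - 265414) = 3/(-750856) = 3*(-1/750856) = -3/750856 ≈ -3.9954e-6)
sqrt(p + (67840 - 100197)/(sqrt(61462 - 12743) + 146006)) = sqrt(-3/750856 + (67840 - 100197)/(sqrt(61462 - 12743) + 146006)) = sqrt(-3/750856 - 32357/(sqrt(48719) + 146006)) = sqrt(-3/750856 - 32357/(146006 + sqrt(48719)))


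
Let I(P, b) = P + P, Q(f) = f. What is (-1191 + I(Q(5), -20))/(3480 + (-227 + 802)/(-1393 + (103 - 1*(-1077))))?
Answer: -251553/740665 ≈ -0.33963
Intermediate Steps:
I(P, b) = 2*P
(-1191 + I(Q(5), -20))/(3480 + (-227 + 802)/(-1393 + (103 - 1*(-1077)))) = (-1191 + 2*5)/(3480 + (-227 + 802)/(-1393 + (103 - 1*(-1077)))) = (-1191 + 10)/(3480 + 575/(-1393 + (103 + 1077))) = -1181/(3480 + 575/(-1393 + 1180)) = -1181/(3480 + 575/(-213)) = -1181/(3480 + 575*(-1/213)) = -1181/(3480 - 575/213) = -1181/740665/213 = -1181*213/740665 = -251553/740665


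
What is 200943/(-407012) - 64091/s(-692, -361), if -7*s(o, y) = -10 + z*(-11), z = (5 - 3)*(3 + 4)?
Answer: -11414599831/4171873 ≈ -2736.1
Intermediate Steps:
z = 14 (z = 2*7 = 14)
s(o, y) = 164/7 (s(o, y) = -(-10 + 14*(-11))/7 = -(-10 - 154)/7 = -1/7*(-164) = 164/7)
200943/(-407012) - 64091/s(-692, -361) = 200943/(-407012) - 64091/164/7 = 200943*(-1/407012) - 64091*7/164 = -200943/407012 - 448637/164 = -11414599831/4171873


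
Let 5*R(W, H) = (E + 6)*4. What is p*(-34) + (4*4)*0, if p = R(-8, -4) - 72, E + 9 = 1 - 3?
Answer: 2584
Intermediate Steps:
E = -11 (E = -9 + (1 - 3) = -9 - 2 = -11)
R(W, H) = -4 (R(W, H) = ((-11 + 6)*4)/5 = (-5*4)/5 = (1/5)*(-20) = -4)
p = -76 (p = -4 - 72 = -76)
p*(-34) + (4*4)*0 = -76*(-34) + (4*4)*0 = 2584 + 16*0 = 2584 + 0 = 2584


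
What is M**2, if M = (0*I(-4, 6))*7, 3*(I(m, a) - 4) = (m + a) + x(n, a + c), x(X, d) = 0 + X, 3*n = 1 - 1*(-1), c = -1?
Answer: 0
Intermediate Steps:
n = 2/3 (n = (1 - 1*(-1))/3 = (1 + 1)/3 = (1/3)*2 = 2/3 ≈ 0.66667)
x(X, d) = X
I(m, a) = 38/9 + a/3 + m/3 (I(m, a) = 4 + ((m + a) + 2/3)/3 = 4 + ((a + m) + 2/3)/3 = 4 + (2/3 + a + m)/3 = 4 + (2/9 + a/3 + m/3) = 38/9 + a/3 + m/3)
M = 0 (M = (0*(38/9 + (1/3)*6 + (1/3)*(-4)))*7 = (0*(38/9 + 2 - 4/3))*7 = (0*(44/9))*7 = 0*7 = 0)
M**2 = 0**2 = 0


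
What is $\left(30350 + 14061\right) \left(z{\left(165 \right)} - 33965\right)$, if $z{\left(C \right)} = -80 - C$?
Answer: $-1519300310$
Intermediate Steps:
$\left(30350 + 14061\right) \left(z{\left(165 \right)} - 33965\right) = \left(30350 + 14061\right) \left(\left(-80 - 165\right) - 33965\right) = 44411 \left(\left(-80 - 165\right) - 33965\right) = 44411 \left(-245 - 33965\right) = 44411 \left(-34210\right) = -1519300310$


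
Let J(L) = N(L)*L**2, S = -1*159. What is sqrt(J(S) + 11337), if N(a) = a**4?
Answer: sqrt(16157819274378) ≈ 4.0197e+6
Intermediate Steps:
S = -159
J(L) = L**6 (J(L) = L**4*L**2 = L**6)
sqrt(J(S) + 11337) = sqrt((-159)**6 + 11337) = sqrt(16157819263041 + 11337) = sqrt(16157819274378)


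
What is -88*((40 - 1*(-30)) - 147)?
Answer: 6776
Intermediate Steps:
-88*((40 - 1*(-30)) - 147) = -88*((40 + 30) - 147) = -88*(70 - 147) = -88*(-77) = 6776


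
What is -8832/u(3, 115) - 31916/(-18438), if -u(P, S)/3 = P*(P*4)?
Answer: 2309602/27657 ≈ 83.509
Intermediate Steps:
u(P, S) = -12*P**2 (u(P, S) = -3*P*P*4 = -3*P*4*P = -12*P**2)
-8832/u(3, 115) - 31916/(-18438) = -8832/((-12*3**2)) - 31916/(-18438) = -8832/((-12*9)) - 31916*(-1/18438) = -8832/(-108) + 15958/9219 = -8832*(-1/108) + 15958/9219 = 736/9 + 15958/9219 = 2309602/27657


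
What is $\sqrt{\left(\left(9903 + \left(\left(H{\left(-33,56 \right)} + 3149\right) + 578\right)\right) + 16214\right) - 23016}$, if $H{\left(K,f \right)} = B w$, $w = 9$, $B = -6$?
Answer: $\sqrt{6774} \approx 82.304$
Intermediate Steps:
$H{\left(K,f \right)} = -54$ ($H{\left(K,f \right)} = \left(-6\right) 9 = -54$)
$\sqrt{\left(\left(9903 + \left(\left(H{\left(-33,56 \right)} + 3149\right) + 578\right)\right) + 16214\right) - 23016} = \sqrt{\left(\left(9903 + \left(\left(-54 + 3149\right) + 578\right)\right) + 16214\right) - 23016} = \sqrt{\left(\left(9903 + \left(3095 + 578\right)\right) + 16214\right) - 23016} = \sqrt{\left(\left(9903 + 3673\right) + 16214\right) - 23016} = \sqrt{\left(13576 + 16214\right) - 23016} = \sqrt{29790 - 23016} = \sqrt{6774}$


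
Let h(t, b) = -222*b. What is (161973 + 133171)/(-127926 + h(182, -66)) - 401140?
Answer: -22719513752/56637 ≈ -4.0114e+5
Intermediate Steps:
(161973 + 133171)/(-127926 + h(182, -66)) - 401140 = (161973 + 133171)/(-127926 - 222*(-66)) - 401140 = 295144/(-127926 + 14652) - 401140 = 295144/(-113274) - 401140 = 295144*(-1/113274) - 401140 = -147572/56637 - 401140 = -22719513752/56637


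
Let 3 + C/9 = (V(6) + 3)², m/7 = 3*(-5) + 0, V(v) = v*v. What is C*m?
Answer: -1434510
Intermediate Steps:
V(v) = v²
m = -105 (m = 7*(3*(-5) + 0) = 7*(-15 + 0) = 7*(-15) = -105)
C = 13662 (C = -27 + 9*(6² + 3)² = -27 + 9*(36 + 3)² = -27 + 9*39² = -27 + 9*1521 = -27 + 13689 = 13662)
C*m = 13662*(-105) = -1434510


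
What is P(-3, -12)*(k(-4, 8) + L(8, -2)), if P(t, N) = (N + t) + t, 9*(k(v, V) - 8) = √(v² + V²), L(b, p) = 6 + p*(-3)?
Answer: -360 - 8*√5 ≈ -377.89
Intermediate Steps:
L(b, p) = 6 - 3*p
k(v, V) = 8 + √(V² + v²)/9 (k(v, V) = 8 + √(v² + V²)/9 = 8 + √(V² + v²)/9)
P(t, N) = N + 2*t
P(-3, -12)*(k(-4, 8) + L(8, -2)) = (-12 + 2*(-3))*((8 + √(8² + (-4)²)/9) + (6 - 3*(-2))) = (-12 - 6)*((8 + √(64 + 16)/9) + (6 + 6)) = -18*((8 + √80/9) + 12) = -18*((8 + (4*√5)/9) + 12) = -18*((8 + 4*√5/9) + 12) = -18*(20 + 4*√5/9) = -360 - 8*√5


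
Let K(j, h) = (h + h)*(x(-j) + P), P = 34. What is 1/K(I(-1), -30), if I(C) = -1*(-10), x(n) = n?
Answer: -1/1440 ≈ -0.00069444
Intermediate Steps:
I(C) = 10
K(j, h) = 2*h*(34 - j) (K(j, h) = (h + h)*(-j + 34) = (2*h)*(34 - j) = 2*h*(34 - j))
1/K(I(-1), -30) = 1/(2*(-30)*(34 - 1*10)) = 1/(2*(-30)*(34 - 10)) = 1/(2*(-30)*24) = 1/(-1440) = -1/1440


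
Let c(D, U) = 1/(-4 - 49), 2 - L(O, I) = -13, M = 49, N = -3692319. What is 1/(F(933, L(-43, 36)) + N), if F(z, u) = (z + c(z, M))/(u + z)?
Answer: -12561/46379206597 ≈ -2.7083e-7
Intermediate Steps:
L(O, I) = 15 (L(O, I) = 2 - 1*(-13) = 2 + 13 = 15)
c(D, U) = -1/53 (c(D, U) = 1/(-53) = -1/53)
F(z, u) = (-1/53 + z)/(u + z) (F(z, u) = (z - 1/53)/(u + z) = (-1/53 + z)/(u + z))
1/(F(933, L(-43, 36)) + N) = 1/((-1/53 + 933)/(15 + 933) - 3692319) = 1/((49448/53)/948 - 3692319) = 1/((1/948)*(49448/53) - 3692319) = 1/(12362/12561 - 3692319) = 1/(-46379206597/12561) = -12561/46379206597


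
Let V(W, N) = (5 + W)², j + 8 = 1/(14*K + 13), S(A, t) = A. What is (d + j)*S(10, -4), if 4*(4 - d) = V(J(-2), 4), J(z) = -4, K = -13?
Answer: -14385/338 ≈ -42.559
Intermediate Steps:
j = -1353/169 (j = -8 + 1/(14*(-13) + 13) = -8 + 1/(-182 + 13) = -8 + 1/(-169) = -8 - 1/169 = -1353/169 ≈ -8.0059)
d = 15/4 (d = 4 - (5 - 4)²/4 = 4 - ¼*1² = 4 - ¼*1 = 4 - ¼ = 15/4 ≈ 3.7500)
(d + j)*S(10, -4) = (15/4 - 1353/169)*10 = -2877/676*10 = -14385/338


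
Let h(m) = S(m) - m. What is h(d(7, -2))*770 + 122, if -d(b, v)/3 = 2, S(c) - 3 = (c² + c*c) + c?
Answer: 57872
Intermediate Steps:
S(c) = 3 + c + 2*c² (S(c) = 3 + ((c² + c*c) + c) = 3 + ((c² + c²) + c) = 3 + (2*c² + c) = 3 + (c + 2*c²) = 3 + c + 2*c²)
d(b, v) = -6 (d(b, v) = -3*2 = -6)
h(m) = 3 + 2*m² (h(m) = (3 + m + 2*m²) - m = 3 + 2*m²)
h(d(7, -2))*770 + 122 = (3 + 2*(-6)²)*770 + 122 = (3 + 2*36)*770 + 122 = (3 + 72)*770 + 122 = 75*770 + 122 = 57750 + 122 = 57872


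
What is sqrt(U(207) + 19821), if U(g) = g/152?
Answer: sqrt(114493962)/76 ≈ 140.79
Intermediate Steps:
U(g) = g/152 (U(g) = g*(1/152) = g/152)
sqrt(U(207) + 19821) = sqrt((1/152)*207 + 19821) = sqrt(207/152 + 19821) = sqrt(3012999/152) = sqrt(114493962)/76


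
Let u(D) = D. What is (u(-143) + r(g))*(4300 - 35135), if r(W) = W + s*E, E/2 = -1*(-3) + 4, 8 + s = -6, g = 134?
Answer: 6321175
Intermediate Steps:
s = -14 (s = -8 - 6 = -14)
E = 14 (E = 2*(-1*(-3) + 4) = 2*(3 + 4) = 2*7 = 14)
r(W) = -196 + W (r(W) = W - 14*14 = W - 196 = -196 + W)
(u(-143) + r(g))*(4300 - 35135) = (-143 + (-196 + 134))*(4300 - 35135) = (-143 - 62)*(-30835) = -205*(-30835) = 6321175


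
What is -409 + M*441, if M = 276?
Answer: 121307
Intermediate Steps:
-409 + M*441 = -409 + 276*441 = -409 + 121716 = 121307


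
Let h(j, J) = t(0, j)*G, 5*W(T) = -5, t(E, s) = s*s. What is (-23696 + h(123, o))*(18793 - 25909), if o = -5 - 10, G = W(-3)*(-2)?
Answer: -46695192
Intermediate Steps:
t(E, s) = s²
W(T) = -1 (W(T) = (⅕)*(-5) = -1)
G = 2 (G = -1*(-2) = 2)
o = -15
h(j, J) = 2*j² (h(j, J) = j²*2 = 2*j²)
(-23696 + h(123, o))*(18793 - 25909) = (-23696 + 2*123²)*(18793 - 25909) = (-23696 + 2*15129)*(-7116) = (-23696 + 30258)*(-7116) = 6562*(-7116) = -46695192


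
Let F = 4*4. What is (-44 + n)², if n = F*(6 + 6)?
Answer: 21904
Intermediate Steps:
F = 16
n = 192 (n = 16*(6 + 6) = 16*12 = 192)
(-44 + n)² = (-44 + 192)² = 148² = 21904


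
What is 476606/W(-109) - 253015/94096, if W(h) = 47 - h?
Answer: 861677843/282288 ≈ 3052.5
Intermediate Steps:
476606/W(-109) - 253015/94096 = 476606/(47 - 1*(-109)) - 253015/94096 = 476606/(47 + 109) - 253015*1/94096 = 476606/156 - 253015/94096 = 476606*(1/156) - 253015/94096 = 18331/6 - 253015/94096 = 861677843/282288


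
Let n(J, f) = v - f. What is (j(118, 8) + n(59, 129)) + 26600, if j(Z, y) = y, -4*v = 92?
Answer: 26456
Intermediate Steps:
v = -23 (v = -1/4*92 = -23)
n(J, f) = -23 - f
(j(118, 8) + n(59, 129)) + 26600 = (8 + (-23 - 1*129)) + 26600 = (8 + (-23 - 129)) + 26600 = (8 - 152) + 26600 = -144 + 26600 = 26456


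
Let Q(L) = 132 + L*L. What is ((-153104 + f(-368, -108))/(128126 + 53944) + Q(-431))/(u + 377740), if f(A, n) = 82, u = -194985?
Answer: 16922692744/16637101425 ≈ 1.0172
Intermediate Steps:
Q(L) = 132 + L²
((-153104 + f(-368, -108))/(128126 + 53944) + Q(-431))/(u + 377740) = ((-153104 + 82)/(128126 + 53944) + (132 + (-431)²))/(-194985 + 377740) = (-153022/182070 + (132 + 185761))/182755 = (-153022*1/182070 + 185893)*(1/182755) = (-76511/91035 + 185893)*(1/182755) = (16922692744/91035)*(1/182755) = 16922692744/16637101425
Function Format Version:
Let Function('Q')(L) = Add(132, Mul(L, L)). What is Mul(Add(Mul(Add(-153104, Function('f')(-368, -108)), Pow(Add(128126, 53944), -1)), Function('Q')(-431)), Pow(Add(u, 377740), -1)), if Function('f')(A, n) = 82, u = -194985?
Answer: Rational(16922692744, 16637101425) ≈ 1.0172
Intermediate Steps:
Function('Q')(L) = Add(132, Pow(L, 2))
Mul(Add(Mul(Add(-153104, Function('f')(-368, -108)), Pow(Add(128126, 53944), -1)), Function('Q')(-431)), Pow(Add(u, 377740), -1)) = Mul(Add(Mul(Add(-153104, 82), Pow(Add(128126, 53944), -1)), Add(132, Pow(-431, 2))), Pow(Add(-194985, 377740), -1)) = Mul(Add(Mul(-153022, Pow(182070, -1)), Add(132, 185761)), Pow(182755, -1)) = Mul(Add(Mul(-153022, Rational(1, 182070)), 185893), Rational(1, 182755)) = Mul(Add(Rational(-76511, 91035), 185893), Rational(1, 182755)) = Mul(Rational(16922692744, 91035), Rational(1, 182755)) = Rational(16922692744, 16637101425)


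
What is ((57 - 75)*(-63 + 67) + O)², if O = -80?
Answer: 23104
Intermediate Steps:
((57 - 75)*(-63 + 67) + O)² = ((57 - 75)*(-63 + 67) - 80)² = (-18*4 - 80)² = (-72 - 80)² = (-152)² = 23104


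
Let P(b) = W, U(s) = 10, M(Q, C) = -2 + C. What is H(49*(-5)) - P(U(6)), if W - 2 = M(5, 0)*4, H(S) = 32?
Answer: 38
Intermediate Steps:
W = -6 (W = 2 + (-2 + 0)*4 = 2 - 2*4 = 2 - 8 = -6)
P(b) = -6
H(49*(-5)) - P(U(6)) = 32 - 1*(-6) = 32 + 6 = 38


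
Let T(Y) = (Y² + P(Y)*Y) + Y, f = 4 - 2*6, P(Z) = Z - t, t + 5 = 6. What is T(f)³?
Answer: 2097152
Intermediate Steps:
t = 1 (t = -5 + 6 = 1)
P(Z) = -1 + Z (P(Z) = Z - 1*1 = Z - 1 = -1 + Z)
f = -8 (f = 4 - 12 = -8)
T(Y) = Y + Y² + Y*(-1 + Y) (T(Y) = (Y² + (-1 + Y)*Y) + Y = (Y² + Y*(-1 + Y)) + Y = Y + Y² + Y*(-1 + Y))
T(f)³ = (2*(-8)²)³ = (2*64)³ = 128³ = 2097152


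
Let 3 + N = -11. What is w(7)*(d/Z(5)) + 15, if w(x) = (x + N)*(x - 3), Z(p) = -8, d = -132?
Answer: -447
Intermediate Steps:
N = -14 (N = -3 - 11 = -14)
w(x) = (-14 + x)*(-3 + x) (w(x) = (x - 14)*(x - 3) = (-14 + x)*(-3 + x))
w(7)*(d/Z(5)) + 15 = (42 + 7**2 - 17*7)*(-132/(-8)) + 15 = (42 + 49 - 119)*(-132*(-1/8)) + 15 = -28*33/2 + 15 = -462 + 15 = -447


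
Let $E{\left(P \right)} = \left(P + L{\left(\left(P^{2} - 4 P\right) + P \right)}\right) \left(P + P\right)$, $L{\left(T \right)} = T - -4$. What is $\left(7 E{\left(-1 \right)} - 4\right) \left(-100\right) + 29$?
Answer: $10229$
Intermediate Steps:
$L{\left(T \right)} = 4 + T$ ($L{\left(T \right)} = T + 4 = 4 + T$)
$E{\left(P \right)} = 2 P \left(4 + P^{2} - 2 P\right)$ ($E{\left(P \right)} = \left(P + \left(4 + \left(\left(P^{2} - 4 P\right) + P\right)\right)\right) \left(P + P\right) = \left(P + \left(4 + \left(P^{2} - 3 P\right)\right)\right) 2 P = \left(P + \left(4 + P^{2} - 3 P\right)\right) 2 P = \left(4 + P^{2} - 2 P\right) 2 P = 2 P \left(4 + P^{2} - 2 P\right)$)
$\left(7 E{\left(-1 \right)} - 4\right) \left(-100\right) + 29 = \left(7 \cdot 2 \left(-1\right) \left(4 - 1 - \left(-3 - 1\right)\right) - 4\right) \left(-100\right) + 29 = \left(7 \cdot 2 \left(-1\right) \left(4 - 1 - -4\right) - 4\right) \left(-100\right) + 29 = \left(7 \cdot 2 \left(-1\right) \left(4 - 1 + 4\right) - 4\right) \left(-100\right) + 29 = \left(7 \cdot 2 \left(-1\right) 7 - 4\right) \left(-100\right) + 29 = \left(7 \left(-14\right) - 4\right) \left(-100\right) + 29 = \left(-98 - 4\right) \left(-100\right) + 29 = \left(-102\right) \left(-100\right) + 29 = 10200 + 29 = 10229$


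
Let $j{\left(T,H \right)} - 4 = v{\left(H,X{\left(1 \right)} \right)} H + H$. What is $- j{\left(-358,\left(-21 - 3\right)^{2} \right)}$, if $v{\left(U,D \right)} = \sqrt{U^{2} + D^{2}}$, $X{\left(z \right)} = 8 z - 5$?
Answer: $-580 - 1728 \sqrt{36865} \approx -3.3236 \cdot 10^{5}$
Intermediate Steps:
$X{\left(z \right)} = -5 + 8 z$
$v{\left(U,D \right)} = \sqrt{D^{2} + U^{2}}$
$j{\left(T,H \right)} = 4 + H + H \sqrt{9 + H^{2}}$ ($j{\left(T,H \right)} = 4 + \left(\sqrt{\left(-5 + 8 \cdot 1\right)^{2} + H^{2}} H + H\right) = 4 + \left(\sqrt{\left(-5 + 8\right)^{2} + H^{2}} H + H\right) = 4 + \left(\sqrt{3^{2} + H^{2}} H + H\right) = 4 + \left(\sqrt{9 + H^{2}} H + H\right) = 4 + \left(H \sqrt{9 + H^{2}} + H\right) = 4 + \left(H + H \sqrt{9 + H^{2}}\right) = 4 + H + H \sqrt{9 + H^{2}}$)
$- j{\left(-358,\left(-21 - 3\right)^{2} \right)} = - (4 + \left(-21 - 3\right)^{2} + \left(-21 - 3\right)^{2} \sqrt{9 + \left(\left(-21 - 3\right)^{2}\right)^{2}}) = - (4 + \left(-24\right)^{2} + \left(-24\right)^{2} \sqrt{9 + \left(\left(-24\right)^{2}\right)^{2}}) = - (4 + 576 + 576 \sqrt{9 + 576^{2}}) = - (4 + 576 + 576 \sqrt{9 + 331776}) = - (4 + 576 + 576 \sqrt{331785}) = - (4 + 576 + 576 \cdot 3 \sqrt{36865}) = - (4 + 576 + 1728 \sqrt{36865}) = - (580 + 1728 \sqrt{36865}) = -580 - 1728 \sqrt{36865}$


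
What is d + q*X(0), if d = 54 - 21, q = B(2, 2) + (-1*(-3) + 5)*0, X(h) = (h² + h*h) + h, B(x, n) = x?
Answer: 33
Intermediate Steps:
X(h) = h + 2*h² (X(h) = (h² + h²) + h = 2*h² + h = h + 2*h²)
q = 2 (q = 2 + (-1*(-3) + 5)*0 = 2 + (3 + 5)*0 = 2 + 8*0 = 2 + 0 = 2)
d = 33
d + q*X(0) = 33 + 2*(0*(1 + 2*0)) = 33 + 2*(0*(1 + 0)) = 33 + 2*(0*1) = 33 + 2*0 = 33 + 0 = 33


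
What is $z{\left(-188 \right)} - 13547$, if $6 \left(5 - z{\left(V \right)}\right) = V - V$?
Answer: $-13542$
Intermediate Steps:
$z{\left(V \right)} = 5$ ($z{\left(V \right)} = 5 - \frac{V - V}{6} = 5 - 0 = 5 + 0 = 5$)
$z{\left(-188 \right)} - 13547 = 5 - 13547 = -13542$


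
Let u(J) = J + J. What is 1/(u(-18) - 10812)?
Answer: -1/10848 ≈ -9.2183e-5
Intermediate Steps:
u(J) = 2*J
1/(u(-18) - 10812) = 1/(2*(-18) - 10812) = 1/(-36 - 10812) = 1/(-10848) = -1/10848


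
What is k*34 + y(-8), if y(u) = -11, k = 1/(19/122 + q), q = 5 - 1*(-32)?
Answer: -45715/4533 ≈ -10.085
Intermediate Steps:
q = 37 (q = 5 + 32 = 37)
k = 122/4533 (k = 1/(19/122 + 37) = 1/(4533/122) = 122/4533 ≈ 0.026914)
k*34 + y(-8) = (122/4533)*34 - 11 = 4148/4533 - 11 = -45715/4533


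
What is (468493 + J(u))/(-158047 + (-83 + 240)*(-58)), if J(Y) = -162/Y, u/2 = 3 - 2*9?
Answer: -2342492/835765 ≈ -2.8028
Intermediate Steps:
u = -30 (u = 2*(3 - 2*9) = 2*(3 - 18) = 2*(-15) = -30)
(468493 + J(u))/(-158047 + (-83 + 240)*(-58)) = (468493 - 162/(-30))/(-158047 + (-83 + 240)*(-58)) = (468493 - 162*(-1/30))/(-158047 + 157*(-58)) = (468493 + 27/5)/(-158047 - 9106) = (2342492/5)/(-167153) = (2342492/5)*(-1/167153) = -2342492/835765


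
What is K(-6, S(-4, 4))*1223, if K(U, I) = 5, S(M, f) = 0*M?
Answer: 6115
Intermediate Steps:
S(M, f) = 0
K(-6, S(-4, 4))*1223 = 5*1223 = 6115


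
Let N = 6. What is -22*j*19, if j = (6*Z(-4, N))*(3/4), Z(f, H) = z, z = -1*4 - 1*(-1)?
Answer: 5643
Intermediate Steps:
z = -3 (z = -4 + 1 = -3)
Z(f, H) = -3
j = -27/2 (j = (6*(-3))*(3/4) = -54/4 = -18*¾ = -27/2 ≈ -13.500)
-22*j*19 = -22*(-27/2)*19 = 297*19 = 5643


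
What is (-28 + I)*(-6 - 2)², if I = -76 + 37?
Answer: -4288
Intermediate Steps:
I = -39
(-28 + I)*(-6 - 2)² = (-28 - 39)*(-6 - 2)² = -67*(-8)² = -67*64 = -4288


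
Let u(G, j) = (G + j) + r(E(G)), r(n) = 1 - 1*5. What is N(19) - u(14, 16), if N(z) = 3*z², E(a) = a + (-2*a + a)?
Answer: 1057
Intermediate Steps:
E(a) = 0 (E(a) = a - a = 0)
r(n) = -4 (r(n) = 1 - 5 = -4)
u(G, j) = -4 + G + j (u(G, j) = (G + j) - 4 = -4 + G + j)
N(19) - u(14, 16) = 3*19² - (-4 + 14 + 16) = 3*361 - 1*26 = 1083 - 26 = 1057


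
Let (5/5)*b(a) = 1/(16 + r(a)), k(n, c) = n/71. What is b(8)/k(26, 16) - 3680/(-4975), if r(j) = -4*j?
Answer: 235531/413920 ≈ 0.56903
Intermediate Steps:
k(n, c) = n/71 (k(n, c) = n*(1/71) = n/71)
b(a) = 1/(16 - 4*a)
b(8)/k(26, 16) - 3680/(-4975) = (-1/(-16 + 4*8))/(((1/71)*26)) - 3680/(-4975) = (-1/(-16 + 32))/(26/71) - 3680*(-1/4975) = -1/16*(71/26) + 736/995 = -1*1/16*(71/26) + 736/995 = -1/16*71/26 + 736/995 = -71/416 + 736/995 = 235531/413920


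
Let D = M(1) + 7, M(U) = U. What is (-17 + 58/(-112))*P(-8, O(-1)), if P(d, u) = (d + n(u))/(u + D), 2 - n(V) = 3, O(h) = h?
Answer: 8829/392 ≈ 22.523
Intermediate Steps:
n(V) = -1 (n(V) = 2 - 1*3 = 2 - 3 = -1)
D = 8 (D = 1 + 7 = 8)
P(d, u) = (-1 + d)/(8 + u) (P(d, u) = (d - 1)/(u + 8) = (-1 + d)/(8 + u))
(-17 + 58/(-112))*P(-8, O(-1)) = (-17 + 58/(-112))*((-1 - 8)/(8 - 1)) = (-17 + 58*(-1/112))*(-9/7) = (-17 - 29/56)*((⅐)*(-9)) = -981/56*(-9/7) = 8829/392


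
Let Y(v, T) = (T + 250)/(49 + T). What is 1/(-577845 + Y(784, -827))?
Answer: -778/449562833 ≈ -1.7306e-6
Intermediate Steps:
Y(v, T) = (250 + T)/(49 + T)
1/(-577845 + Y(784, -827)) = 1/(-577845 + (250 - 827)/(49 - 827)) = 1/(-577845 - 577/(-778)) = 1/(-577845 - 1/778*(-577)) = 1/(-577845 + 577/778) = 1/(-449562833/778) = -778/449562833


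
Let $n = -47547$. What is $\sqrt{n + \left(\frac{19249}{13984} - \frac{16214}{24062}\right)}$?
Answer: $\frac{3 i \sqrt{9345886318756259462}}{42060376} \approx 218.05 i$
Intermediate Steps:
$\sqrt{n + \left(\frac{19249}{13984} - \frac{16214}{24062}\right)} = \sqrt{-47547 + \left(\frac{19249}{13984} - \frac{16214}{24062}\right)} = \sqrt{-47547 + \left(19249 \cdot \frac{1}{13984} - \frac{8107}{12031}\right)} = \sqrt{-47547 + \left(\frac{19249}{13984} - \frac{8107}{12031}\right)} = \sqrt{-47547 + \frac{118216431}{168241504}} = \sqrt{- \frac{7999260574257}{168241504}} = \frac{3 i \sqrt{9345886318756259462}}{42060376}$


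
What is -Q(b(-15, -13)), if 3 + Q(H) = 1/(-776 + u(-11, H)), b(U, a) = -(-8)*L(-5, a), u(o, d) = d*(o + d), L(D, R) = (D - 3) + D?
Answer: 33551/11184 ≈ 2.9999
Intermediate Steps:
L(D, R) = -3 + 2*D (L(D, R) = (-3 + D) + D = -3 + 2*D)
u(o, d) = d*(d + o)
b(U, a) = -104 (b(U, a) = -(-8)*(-3 + 2*(-5)) = -(-8)*(-3 - 10) = -(-8)*(-13) = -1*104 = -104)
Q(H) = -3 + 1/(-776 + H*(-11 + H)) (Q(H) = -3 + 1/(-776 + H*(H - 11)) = -3 + 1/(-776 + H*(-11 + H)))
-Q(b(-15, -13)) = -(2329 - 3*(-104)*(-11 - 104))/(-776 - 104*(-11 - 104)) = -(2329 - 3*(-104)*(-115))/(-776 - 104*(-115)) = -(2329 - 35880)/(-776 + 11960) = -(-33551)/11184 = -1*(-33551/11184) = 33551/11184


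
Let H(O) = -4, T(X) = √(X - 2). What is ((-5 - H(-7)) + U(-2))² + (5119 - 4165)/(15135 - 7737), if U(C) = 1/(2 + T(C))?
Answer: 517/822 + 3*I/8 ≈ 0.62895 + 0.375*I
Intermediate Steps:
T(X) = √(-2 + X)
U(C) = 1/(2 + √(-2 + C))
((-5 - H(-7)) + U(-2))² + (5119 - 4165)/(15135 - 7737) = ((-5 - 1*(-4)) + 1/(2 + √(-2 - 2)))² + (5119 - 4165)/(15135 - 7737) = ((-5 + 4) + 1/(2 + √(-4)))² + 954/7398 = (-1 + 1/(2 + 2*I))² + 954*(1/7398) = (-1 + (2 - 2*I)/8)² + 53/411 = 53/411 + (-1 + (2 - 2*I)/8)²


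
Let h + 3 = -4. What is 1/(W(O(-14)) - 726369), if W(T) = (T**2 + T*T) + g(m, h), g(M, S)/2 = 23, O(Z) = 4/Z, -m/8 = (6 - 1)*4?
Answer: -49/35589819 ≈ -1.3768e-6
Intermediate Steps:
h = -7 (h = -3 - 4 = -7)
m = -160 (m = -8*(6 - 1)*4 = -40*4 = -8*20 = -160)
g(M, S) = 46 (g(M, S) = 2*23 = 46)
W(T) = 46 + 2*T**2 (W(T) = (T**2 + T*T) + 46 = (T**2 + T**2) + 46 = 2*T**2 + 46 = 46 + 2*T**2)
1/(W(O(-14)) - 726369) = 1/((46 + 2*(4/(-14))**2) - 726369) = 1/((46 + 2*(4*(-1/14))**2) - 726369) = 1/((46 + 2*(-2/7)**2) - 726369) = 1/((46 + 2*(4/49)) - 726369) = 1/((46 + 8/49) - 726369) = 1/(2262/49 - 726369) = 1/(-35589819/49) = -49/35589819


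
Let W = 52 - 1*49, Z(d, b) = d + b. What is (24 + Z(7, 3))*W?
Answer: 102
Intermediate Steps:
Z(d, b) = b + d
W = 3 (W = 52 - 49 = 3)
(24 + Z(7, 3))*W = (24 + (3 + 7))*3 = (24 + 10)*3 = 34*3 = 102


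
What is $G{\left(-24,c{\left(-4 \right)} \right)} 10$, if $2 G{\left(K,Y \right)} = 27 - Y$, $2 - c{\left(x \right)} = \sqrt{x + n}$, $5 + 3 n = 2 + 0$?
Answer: $125 + 5 i \sqrt{5} \approx 125.0 + 11.18 i$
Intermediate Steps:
$n = -1$ ($n = - \frac{5}{3} + \frac{2 + 0}{3} = - \frac{5}{3} + \frac{1}{3} \cdot 2 = - \frac{5}{3} + \frac{2}{3} = -1$)
$c{\left(x \right)} = 2 - \sqrt{-1 + x}$ ($c{\left(x \right)} = 2 - \sqrt{x - 1} = 2 - \sqrt{-1 + x}$)
$G{\left(K,Y \right)} = \frac{27}{2} - \frac{Y}{2}$ ($G{\left(K,Y \right)} = \frac{27 - Y}{2} = \frac{27}{2} - \frac{Y}{2}$)
$G{\left(-24,c{\left(-4 \right)} \right)} 10 = \left(\frac{27}{2} - \frac{2 - \sqrt{-1 - 4}}{2}\right) 10 = \left(\frac{27}{2} - \frac{2 - \sqrt{-5}}{2}\right) 10 = \left(\frac{27}{2} - \frac{2 - i \sqrt{5}}{2}\right) 10 = \left(\frac{27}{2} - \left(1 - \frac{i \sqrt{5}}{2}\right)\right) 10 = \left(\frac{25}{2} + \frac{i \sqrt{5}}{2}\right) 10 = 125 + 5 i \sqrt{5}$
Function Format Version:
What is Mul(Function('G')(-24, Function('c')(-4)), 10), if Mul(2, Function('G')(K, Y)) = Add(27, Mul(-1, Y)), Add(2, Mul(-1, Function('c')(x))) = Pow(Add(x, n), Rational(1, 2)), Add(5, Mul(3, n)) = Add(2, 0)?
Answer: Add(125, Mul(5, I, Pow(5, Rational(1, 2)))) ≈ Add(125.00, Mul(11.180, I))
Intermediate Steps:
n = -1 (n = Add(Rational(-5, 3), Mul(Rational(1, 3), Add(2, 0))) = Add(Rational(-5, 3), Mul(Rational(1, 3), 2)) = Add(Rational(-5, 3), Rational(2, 3)) = -1)
Function('c')(x) = Add(2, Mul(-1, Pow(Add(-1, x), Rational(1, 2)))) (Function('c')(x) = Add(2, Mul(-1, Pow(Add(x, -1), Rational(1, 2)))) = Add(2, Mul(-1, Pow(Add(-1, x), Rational(1, 2)))))
Function('G')(K, Y) = Add(Rational(27, 2), Mul(Rational(-1, 2), Y)) (Function('G')(K, Y) = Mul(Rational(1, 2), Add(27, Mul(-1, Y))) = Add(Rational(27, 2), Mul(Rational(-1, 2), Y)))
Mul(Function('G')(-24, Function('c')(-4)), 10) = Mul(Add(Rational(27, 2), Mul(Rational(-1, 2), Add(2, Mul(-1, Pow(Add(-1, -4), Rational(1, 2)))))), 10) = Mul(Add(Rational(27, 2), Mul(Rational(-1, 2), Add(2, Mul(-1, Pow(-5, Rational(1, 2)))))), 10) = Mul(Add(Rational(27, 2), Mul(Rational(-1, 2), Add(2, Mul(-1, Mul(I, Pow(5, Rational(1, 2))))))), 10) = Mul(Add(Rational(27, 2), Mul(Rational(-1, 2), Add(2, Mul(-1, I, Pow(5, Rational(1, 2)))))), 10) = Mul(Add(Rational(27, 2), Add(-1, Mul(Rational(1, 2), I, Pow(5, Rational(1, 2))))), 10) = Mul(Add(Rational(25, 2), Mul(Rational(1, 2), I, Pow(5, Rational(1, 2)))), 10) = Add(125, Mul(5, I, Pow(5, Rational(1, 2))))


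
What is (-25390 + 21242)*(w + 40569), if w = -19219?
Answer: -88559800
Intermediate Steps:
(-25390 + 21242)*(w + 40569) = (-25390 + 21242)*(-19219 + 40569) = -4148*21350 = -88559800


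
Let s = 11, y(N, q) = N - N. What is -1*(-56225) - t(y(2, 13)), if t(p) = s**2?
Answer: 56104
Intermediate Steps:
y(N, q) = 0
t(p) = 121 (t(p) = 11**2 = 121)
-1*(-56225) - t(y(2, 13)) = -1*(-56225) - 1*121 = 56225 - 121 = 56104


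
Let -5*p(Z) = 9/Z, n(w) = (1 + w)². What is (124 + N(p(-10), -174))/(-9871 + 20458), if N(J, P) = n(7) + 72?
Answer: 260/10587 ≈ 0.024558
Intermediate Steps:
p(Z) = -9/(5*Z)
N(J, P) = 136 (N(J, P) = (1 + 7)² + 72 = 8² + 72 = 64 + 72 = 136)
(124 + N(p(-10), -174))/(-9871 + 20458) = (124 + 136)/(-9871 + 20458) = 260/10587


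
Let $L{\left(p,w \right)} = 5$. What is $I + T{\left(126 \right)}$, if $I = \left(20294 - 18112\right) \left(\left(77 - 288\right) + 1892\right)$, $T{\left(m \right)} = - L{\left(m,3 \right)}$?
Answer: $3667937$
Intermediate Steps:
$T{\left(m \right)} = -5$ ($T{\left(m \right)} = \left(-1\right) 5 = -5$)
$I = 3667942$ ($I = 2182 \left(\left(77 - 288\right) + 1892\right) = 2182 \left(-211 + 1892\right) = 2182 \cdot 1681 = 3667942$)
$I + T{\left(126 \right)} = 3667942 - 5 = 3667937$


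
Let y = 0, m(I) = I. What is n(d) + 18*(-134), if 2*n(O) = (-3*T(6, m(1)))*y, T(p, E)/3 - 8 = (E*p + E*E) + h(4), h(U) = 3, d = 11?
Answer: -2412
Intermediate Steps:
T(p, E) = 33 + 3*E**2 + 3*E*p (T(p, E) = 24 + 3*((E*p + E*E) + 3) = 24 + 3*((E*p + E**2) + 3) = 24 + 3*((E**2 + E*p) + 3) = 24 + 3*(3 + E**2 + E*p) = 24 + (9 + 3*E**2 + 3*E*p) = 33 + 3*E**2 + 3*E*p)
n(O) = 0 (n(O) = (-3*(33 + 3*1**2 + 3*1*6)*0)/2 = (-3*(33 + 3*1 + 18)*0)/2 = (-3*(33 + 3 + 18)*0)/2 = (-3*54*0)/2 = (-162*0)/2 = (1/2)*0 = 0)
n(d) + 18*(-134) = 0 + 18*(-134) = 0 - 2412 = -2412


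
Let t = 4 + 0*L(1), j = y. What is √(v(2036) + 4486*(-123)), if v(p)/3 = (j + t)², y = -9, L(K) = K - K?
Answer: I*√551703 ≈ 742.77*I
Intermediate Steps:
L(K) = 0
j = -9
t = 4 (t = 4 + 0*0 = 4 + 0 = 4)
v(p) = 75 (v(p) = 3*(-9 + 4)² = 3*(-5)² = 3*25 = 75)
√(v(2036) + 4486*(-123)) = √(75 + 4486*(-123)) = √(75 - 551778) = √(-551703) = I*√551703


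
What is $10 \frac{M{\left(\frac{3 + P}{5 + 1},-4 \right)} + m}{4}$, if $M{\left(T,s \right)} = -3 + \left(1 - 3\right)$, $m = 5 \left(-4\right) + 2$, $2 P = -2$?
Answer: $- \frac{115}{2} \approx -57.5$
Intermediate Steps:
$P = -1$ ($P = \frac{1}{2} \left(-2\right) = -1$)
$m = -18$ ($m = -20 + 2 = -18$)
$M{\left(T,s \right)} = -5$ ($M{\left(T,s \right)} = -3 + \left(1 - 3\right) = -3 - 2 = -5$)
$10 \frac{M{\left(\frac{3 + P}{5 + 1},-4 \right)} + m}{4} = 10 \frac{-5 - 18}{4} = 10 \left(\left(-23\right) \frac{1}{4}\right) = 10 \left(- \frac{23}{4}\right) = - \frac{115}{2}$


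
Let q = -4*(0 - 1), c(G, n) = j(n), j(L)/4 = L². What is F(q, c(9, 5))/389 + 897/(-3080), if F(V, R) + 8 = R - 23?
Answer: -136413/1198120 ≈ -0.11386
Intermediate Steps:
j(L) = 4*L²
c(G, n) = 4*n²
q = 4 (q = -4*(-1) = 4)
F(V, R) = -31 + R (F(V, R) = -8 + (R - 23) = -8 + (-23 + R) = -31 + R)
F(q, c(9, 5))/389 + 897/(-3080) = (-31 + 4*5²)/389 + 897/(-3080) = (-31 + 4*25)*(1/389) + 897*(-1/3080) = (-31 + 100)*(1/389) - 897/3080 = 69*(1/389) - 897/3080 = 69/389 - 897/3080 = -136413/1198120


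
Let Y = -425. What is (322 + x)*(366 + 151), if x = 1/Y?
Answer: 70750933/425 ≈ 1.6647e+5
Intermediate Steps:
x = -1/425 (x = 1/(-425) = -1/425 ≈ -0.0023529)
(322 + x)*(366 + 151) = (322 - 1/425)*(366 + 151) = (136849/425)*517 = 70750933/425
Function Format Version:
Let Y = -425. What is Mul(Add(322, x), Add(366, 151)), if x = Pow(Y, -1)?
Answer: Rational(70750933, 425) ≈ 1.6647e+5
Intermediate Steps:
x = Rational(-1, 425) (x = Pow(-425, -1) = Rational(-1, 425) ≈ -0.0023529)
Mul(Add(322, x), Add(366, 151)) = Mul(Add(322, Rational(-1, 425)), Add(366, 151)) = Mul(Rational(136849, 425), 517) = Rational(70750933, 425)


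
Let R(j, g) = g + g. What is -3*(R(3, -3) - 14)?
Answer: 60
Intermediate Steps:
R(j, g) = 2*g
-3*(R(3, -3) - 14) = -3*(2*(-3) - 14) = -3*(-6 - 14) = -3*(-20) = 60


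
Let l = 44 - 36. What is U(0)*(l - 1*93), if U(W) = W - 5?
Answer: 425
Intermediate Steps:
l = 8
U(W) = -5 + W
U(0)*(l - 1*93) = (-5 + 0)*(8 - 1*93) = -5*(8 - 93) = -5*(-85) = 425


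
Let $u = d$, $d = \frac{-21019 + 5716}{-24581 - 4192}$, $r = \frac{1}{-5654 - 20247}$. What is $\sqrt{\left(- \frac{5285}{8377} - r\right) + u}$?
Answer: $\frac{i \sqrt{428731147890813999570357}}{2080984945107} \approx 0.31465 i$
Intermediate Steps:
$r = - \frac{1}{25901}$ ($r = \frac{1}{-25901} = - \frac{1}{25901} \approx -3.8609 \cdot 10^{-5}$)
$d = \frac{5101}{9591}$ ($d = - \frac{15303}{-28773} = \left(-15303\right) \left(- \frac{1}{28773}\right) = \frac{5101}{9591} \approx 0.53185$)
$u = \frac{5101}{9591} \approx 0.53185$
$\sqrt{\left(- \frac{5285}{8377} - r\right) + u} = \sqrt{\left(- \frac{5285}{8377} - - \frac{1}{25901}\right) + \frac{5101}{9591}} = \sqrt{\left(\left(-5285\right) \frac{1}{8377} + \frac{1}{25901}\right) + \frac{5101}{9591}} = \sqrt{\left(- \frac{5285}{8377} + \frac{1}{25901}\right) + \frac{5101}{9591}} = \sqrt{- \frac{136878408}{216972677} + \frac{5101}{9591}} = \sqrt{- \frac{206023185751}{2080984945107}} = \frac{i \sqrt{428731147890813999570357}}{2080984945107}$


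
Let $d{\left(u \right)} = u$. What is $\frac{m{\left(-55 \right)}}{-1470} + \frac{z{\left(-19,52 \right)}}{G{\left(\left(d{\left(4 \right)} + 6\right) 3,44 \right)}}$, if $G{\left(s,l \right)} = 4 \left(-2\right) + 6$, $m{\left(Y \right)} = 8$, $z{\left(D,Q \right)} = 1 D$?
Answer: $\frac{13957}{1470} \approx 9.4946$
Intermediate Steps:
$z{\left(D,Q \right)} = D$
$G{\left(s,l \right)} = -2$ ($G{\left(s,l \right)} = -8 + 6 = -2$)
$\frac{m{\left(-55 \right)}}{-1470} + \frac{z{\left(-19,52 \right)}}{G{\left(\left(d{\left(4 \right)} + 6\right) 3,44 \right)}} = \frac{8}{-1470} - \frac{19}{-2} = 8 \left(- \frac{1}{1470}\right) - - \frac{19}{2} = - \frac{4}{735} + \frac{19}{2} = \frac{13957}{1470}$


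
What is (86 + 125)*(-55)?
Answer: -11605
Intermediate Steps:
(86 + 125)*(-55) = 211*(-55) = -11605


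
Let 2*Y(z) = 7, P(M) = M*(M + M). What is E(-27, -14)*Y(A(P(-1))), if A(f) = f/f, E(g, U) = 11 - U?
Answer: 175/2 ≈ 87.500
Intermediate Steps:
P(M) = 2*M² (P(M) = M*(2*M) = 2*M²)
A(f) = 1
Y(z) = 7/2 (Y(z) = (½)*7 = 7/2)
E(-27, -14)*Y(A(P(-1))) = (11 - 1*(-14))*(7/2) = (11 + 14)*(7/2) = 25*(7/2) = 175/2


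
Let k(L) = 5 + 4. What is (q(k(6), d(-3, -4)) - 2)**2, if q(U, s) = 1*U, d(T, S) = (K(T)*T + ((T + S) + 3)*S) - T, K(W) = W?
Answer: 49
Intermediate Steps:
k(L) = 9
d(T, S) = T**2 - T + S*(3 + S + T) (d(T, S) = (T*T + ((T + S) + 3)*S) - T = (T**2 + ((S + T) + 3)*S) - T = (T**2 + (3 + S + T)*S) - T = (T**2 + S*(3 + S + T)) - T = T**2 - T + S*(3 + S + T))
q(U, s) = U
(q(k(6), d(-3, -4)) - 2)**2 = (9 - 2)**2 = 7**2 = 49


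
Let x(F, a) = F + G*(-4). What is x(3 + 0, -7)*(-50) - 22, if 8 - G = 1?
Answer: 1228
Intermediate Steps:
G = 7 (G = 8 - 1*1 = 8 - 1 = 7)
x(F, a) = -28 + F (x(F, a) = F + 7*(-4) = F - 28 = -28 + F)
x(3 + 0, -7)*(-50) - 22 = (-28 + (3 + 0))*(-50) - 22 = (-28 + 3)*(-50) - 22 = -25*(-50) - 22 = 1250 - 22 = 1228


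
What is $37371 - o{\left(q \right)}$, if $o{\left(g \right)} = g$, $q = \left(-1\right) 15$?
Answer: $37386$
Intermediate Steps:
$q = -15$
$37371 - o{\left(q \right)} = 37371 - -15 = 37371 + 15 = 37386$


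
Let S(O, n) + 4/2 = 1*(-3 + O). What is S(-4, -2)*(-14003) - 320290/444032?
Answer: 27979850287/222016 ≈ 1.2603e+5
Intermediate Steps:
S(O, n) = -5 + O (S(O, n) = -2 + 1*(-3 + O) = -2 + (-3 + O) = -5 + O)
S(-4, -2)*(-14003) - 320290/444032 = (-5 - 4)*(-14003) - 320290/444032 = -9*(-14003) - 320290/444032 = 126027 - 1*160145/222016 = 126027 - 160145/222016 = 27979850287/222016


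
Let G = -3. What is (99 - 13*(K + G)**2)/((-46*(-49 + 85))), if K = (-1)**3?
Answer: 109/1656 ≈ 0.065821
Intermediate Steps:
K = -1
(99 - 13*(K + G)**2)/((-46*(-49 + 85))) = (99 - 13*(-1 - 3)**2)/((-46*(-49 + 85))) = (99 - 13*(-4)**2)/((-46*36)) = (99 - 13*16)/(-1656) = (99 - 208)*(-1/1656) = -109*(-1/1656) = 109/1656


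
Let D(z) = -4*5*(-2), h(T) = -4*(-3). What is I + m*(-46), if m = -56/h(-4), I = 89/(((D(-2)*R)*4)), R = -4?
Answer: 411893/1920 ≈ 214.53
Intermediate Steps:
h(T) = 12
D(z) = 40 (D(z) = -20*(-2) = 40)
I = -89/640 (I = 89/(((40*(-4))*4)) = 89/((-160*4)) = 89/(-640) = 89*(-1/640) = -89/640 ≈ -0.13906)
m = -14/3 (m = -56/12 = -56*1/12 = -14/3 ≈ -4.6667)
I + m*(-46) = -89/640 - 14/3*(-46) = -89/640 + 644/3 = 411893/1920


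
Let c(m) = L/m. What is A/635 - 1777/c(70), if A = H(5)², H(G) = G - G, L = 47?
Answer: -124390/47 ≈ -2646.6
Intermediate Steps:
c(m) = 47/m
H(G) = 0
A = 0 (A = 0² = 0)
A/635 - 1777/c(70) = 0/635 - 1777/(47/70) = 0*(1/635) - 1777/(47*(1/70)) = 0 - 1777/47/70 = 0 - 1777*70/47 = 0 - 124390/47 = -124390/47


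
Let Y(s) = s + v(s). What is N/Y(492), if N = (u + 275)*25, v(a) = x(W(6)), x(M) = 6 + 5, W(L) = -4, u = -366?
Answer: -2275/503 ≈ -4.5229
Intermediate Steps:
x(M) = 11
v(a) = 11
N = -2275 (N = (-366 + 275)*25 = -91*25 = -2275)
Y(s) = 11 + s (Y(s) = s + 11 = 11 + s)
N/Y(492) = -2275/(11 + 492) = -2275/503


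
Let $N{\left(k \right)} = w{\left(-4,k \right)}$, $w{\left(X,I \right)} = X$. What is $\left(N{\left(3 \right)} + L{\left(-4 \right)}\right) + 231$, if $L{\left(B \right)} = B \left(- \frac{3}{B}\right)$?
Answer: $224$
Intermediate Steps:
$N{\left(k \right)} = -4$
$L{\left(B \right)} = -3$
$\left(N{\left(3 \right)} + L{\left(-4 \right)}\right) + 231 = \left(-4 - 3\right) + 231 = -7 + 231 = 224$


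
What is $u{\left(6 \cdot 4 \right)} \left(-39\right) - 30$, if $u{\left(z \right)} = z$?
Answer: $-966$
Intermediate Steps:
$u{\left(6 \cdot 4 \right)} \left(-39\right) - 30 = 6 \cdot 4 \left(-39\right) - 30 = 24 \left(-39\right) - 30 = -936 - 30 = -966$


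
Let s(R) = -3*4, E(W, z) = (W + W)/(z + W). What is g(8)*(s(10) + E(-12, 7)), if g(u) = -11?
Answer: 396/5 ≈ 79.200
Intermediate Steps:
E(W, z) = 2*W/(W + z) (E(W, z) = (2*W)/(W + z) = 2*W/(W + z))
s(R) = -12
g(8)*(s(10) + E(-12, 7)) = -11*(-12 + 2*(-12)/(-12 + 7)) = -11*(-12 + 2*(-12)/(-5)) = -11*(-12 + 2*(-12)*(-1/5)) = -11*(-12 + 24/5) = -11*(-36/5) = 396/5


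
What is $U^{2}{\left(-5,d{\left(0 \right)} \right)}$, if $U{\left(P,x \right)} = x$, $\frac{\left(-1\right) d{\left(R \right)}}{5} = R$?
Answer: $0$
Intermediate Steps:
$d{\left(R \right)} = - 5 R$
$U^{2}{\left(-5,d{\left(0 \right)} \right)} = \left(\left(-5\right) 0\right)^{2} = 0^{2} = 0$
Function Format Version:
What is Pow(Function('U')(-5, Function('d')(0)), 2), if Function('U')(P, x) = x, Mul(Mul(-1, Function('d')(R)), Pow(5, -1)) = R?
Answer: 0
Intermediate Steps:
Function('d')(R) = Mul(-5, R)
Pow(Function('U')(-5, Function('d')(0)), 2) = Pow(Mul(-5, 0), 2) = Pow(0, 2) = 0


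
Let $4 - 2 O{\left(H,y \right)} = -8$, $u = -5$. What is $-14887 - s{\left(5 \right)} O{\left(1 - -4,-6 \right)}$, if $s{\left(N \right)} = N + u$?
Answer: $-14887$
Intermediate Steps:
$O{\left(H,y \right)} = 6$ ($O{\left(H,y \right)} = 2 - -4 = 2 + 4 = 6$)
$s{\left(N \right)} = -5 + N$ ($s{\left(N \right)} = N - 5 = -5 + N$)
$-14887 - s{\left(5 \right)} O{\left(1 - -4,-6 \right)} = -14887 - \left(-5 + 5\right) 6 = -14887 - 0 \cdot 6 = -14887 - 0 = -14887 + 0 = -14887$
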